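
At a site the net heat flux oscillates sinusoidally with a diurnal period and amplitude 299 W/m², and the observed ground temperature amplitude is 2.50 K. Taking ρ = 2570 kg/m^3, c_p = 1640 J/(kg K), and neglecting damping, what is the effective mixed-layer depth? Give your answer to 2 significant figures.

ω = 2π / 86400 s = 7.27×10^-5 s⁻¹.
Required C = F₀ / (A ω) = 299 / (2.50 × 7.27×10^-5) = 1.64×10^6 J/(m²·K).
D = C / (ρ c_p) = 1.64×10^6 / (2570 × 1640) = 0.390 m.

0.39 m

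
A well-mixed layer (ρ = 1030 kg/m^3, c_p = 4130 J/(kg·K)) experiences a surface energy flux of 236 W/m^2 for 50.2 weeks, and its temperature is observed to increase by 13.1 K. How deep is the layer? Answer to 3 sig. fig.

Heat input Q = F Δt = 236 × 3.04×10^7 s = 7.17×10^9 J/m².
Required areal heat capacity C = Q / ΔT = 5.47×10^8 J/(m²·K).
Depth D = C / (ρ c_p) = 5.47×10^8 / (1030 × 4130) = 129 m.

129 m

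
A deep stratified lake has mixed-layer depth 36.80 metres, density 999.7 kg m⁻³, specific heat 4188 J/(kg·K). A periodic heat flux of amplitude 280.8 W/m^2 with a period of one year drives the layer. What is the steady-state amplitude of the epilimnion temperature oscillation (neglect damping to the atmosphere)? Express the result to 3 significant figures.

Areal heat capacity C = ρ c_p D = 999.7 × 4188 × 36.80 = 1.54×10^8 J/(m^2 K).
Angular frequency ω = 2π / T = 2π / 3.15×10^7 s = 1.99×10^-7 s⁻¹.
Cω = 1.54×10^8 × 1.99×10^-7 = 30.7 W/(m²·K).
Amplitude A = F₀ / (Cω) = 280.8 / 30.7 = 9.15 K.

9.15 K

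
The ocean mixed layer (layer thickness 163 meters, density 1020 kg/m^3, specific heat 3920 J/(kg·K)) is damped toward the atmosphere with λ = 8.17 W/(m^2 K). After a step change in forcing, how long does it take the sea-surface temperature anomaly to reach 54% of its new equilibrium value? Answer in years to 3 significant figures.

1.96 years

Areal heat capacity C = ρ c_p D = 1020 × 3920 × 163 = 6.52×10^8 J/(m^2 K).
τ = C / λ = 6.52×10^8 / 8.17 = 7.98×10^7 s.
Fraction reached: 1 − e^(−t/τ) = 0.54 ⇒ t = −τ ln(1 − 0.54) = τ × 0.777.
t = 6.19×10^7 s = 1.96 years.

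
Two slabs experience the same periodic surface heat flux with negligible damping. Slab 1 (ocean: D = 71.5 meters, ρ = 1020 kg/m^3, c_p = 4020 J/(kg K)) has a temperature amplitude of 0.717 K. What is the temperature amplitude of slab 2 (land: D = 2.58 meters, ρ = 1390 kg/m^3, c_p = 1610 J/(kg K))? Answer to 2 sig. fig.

36 K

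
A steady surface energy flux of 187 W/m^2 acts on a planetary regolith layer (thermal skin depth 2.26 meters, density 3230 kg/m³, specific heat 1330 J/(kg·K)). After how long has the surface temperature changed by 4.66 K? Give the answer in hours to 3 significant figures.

Areal heat capacity C = ρ c_p D = 3230 × 1330 × 2.26 = 9.71×10^6 J m⁻² K⁻¹.
Time required: Δt = C ΔT / F = 9.71×10^6 × 4.66 / 187 = 2.42×10^5 s.
In hours: 2.42×10^5 s / (3600 s/hour) = 67.2 hours.

67.2 hours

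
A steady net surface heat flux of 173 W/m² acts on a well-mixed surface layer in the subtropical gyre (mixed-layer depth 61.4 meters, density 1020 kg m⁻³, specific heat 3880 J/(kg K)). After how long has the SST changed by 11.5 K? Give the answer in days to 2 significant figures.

190 days

Areal heat capacity C = ρ c_p D = 1020 × 3880 × 61.4 = 2.43×10^8 J/(m²·K).
Time required: Δt = C ΔT / F = 2.43×10^8 × 11.5 / 173 = 1.62×10^7 s.
In days: 1.62×10^7 s / (86400 s/day) = 187 days.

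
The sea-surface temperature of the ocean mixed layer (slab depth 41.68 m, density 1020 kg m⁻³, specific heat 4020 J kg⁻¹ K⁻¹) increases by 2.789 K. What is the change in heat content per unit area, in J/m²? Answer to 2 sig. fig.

4.8×10^8

Areal heat capacity C = ρ c_p D = 1020 × 4020 × 41.68 = 1.71×10^8 J/(m^2 K).
ΔQ = C ΔT = 1.71×10^8 × 2.789 = 4.77×10^8 J/m².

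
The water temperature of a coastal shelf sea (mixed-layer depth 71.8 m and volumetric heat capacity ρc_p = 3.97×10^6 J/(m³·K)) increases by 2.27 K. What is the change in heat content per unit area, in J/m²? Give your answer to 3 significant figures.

6.47×10^8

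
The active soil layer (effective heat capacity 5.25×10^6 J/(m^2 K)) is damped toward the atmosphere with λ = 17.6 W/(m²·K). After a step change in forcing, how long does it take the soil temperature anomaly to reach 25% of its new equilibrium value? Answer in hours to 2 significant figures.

Areal heat capacity C = 5.25×10^6 J/(m^2 K) (given).
τ = C / λ = 5.25×10^6 / 17.6 = 2.98×10^5 s.
Fraction reached: 1 − e^(−t/τ) = 0.25 ⇒ t = −τ ln(1 − 0.25) = τ × 0.288.
t = 85800 s = 23.8 hours.

24 hours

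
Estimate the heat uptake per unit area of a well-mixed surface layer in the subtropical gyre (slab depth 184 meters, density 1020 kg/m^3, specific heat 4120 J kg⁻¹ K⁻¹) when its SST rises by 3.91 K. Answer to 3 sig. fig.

Areal heat capacity C = ρ c_p D = 1020 × 4120 × 184 = 7.73×10^8 J/(m²·K).
ΔQ = C ΔT = 7.73×10^8 × 3.91 = 3.02×10^9 J/m².

3.02×10^9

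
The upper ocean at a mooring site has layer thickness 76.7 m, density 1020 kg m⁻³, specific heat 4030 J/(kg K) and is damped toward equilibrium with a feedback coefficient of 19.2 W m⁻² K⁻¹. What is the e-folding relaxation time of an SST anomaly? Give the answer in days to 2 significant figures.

190 days

Areal heat capacity C = ρ c_p D = 1020 × 4030 × 76.7 = 3.15×10^8 J/(m^2 K).
Relaxation time τ = C / λ = 3.15×10^8 / 19.2 = 1.64×10^7 s.
In days: 1.64×10^7 s / (86400 s/day) = 190 days.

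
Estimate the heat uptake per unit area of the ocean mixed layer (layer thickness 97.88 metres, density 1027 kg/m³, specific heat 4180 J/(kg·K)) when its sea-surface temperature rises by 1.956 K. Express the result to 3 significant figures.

8.22×10^8

Areal heat capacity C = ρ c_p D = 1027 × 4180 × 97.88 = 4.20×10^8 J m⁻² K⁻¹.
ΔQ = C ΔT = 4.20×10^8 × 1.956 = 8.22×10^8 J/m².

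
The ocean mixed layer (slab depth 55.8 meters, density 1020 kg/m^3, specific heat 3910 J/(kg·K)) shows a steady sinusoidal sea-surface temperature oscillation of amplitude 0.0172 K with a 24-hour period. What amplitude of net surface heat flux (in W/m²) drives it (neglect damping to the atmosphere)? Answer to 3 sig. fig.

278

Areal heat capacity C = ρ c_p D = 1020 × 3910 × 55.8 = 2.23×10^8 J m⁻² K⁻¹.
ω = 2π / 86400 s = 7.27×10^-5 s⁻¹.
Cω = 2.23×10^8 × 7.27×10^-5 = 16200 W/(m²·K).
F₀ = A × Cω = 0.0172 × 16200 = 278 W/m².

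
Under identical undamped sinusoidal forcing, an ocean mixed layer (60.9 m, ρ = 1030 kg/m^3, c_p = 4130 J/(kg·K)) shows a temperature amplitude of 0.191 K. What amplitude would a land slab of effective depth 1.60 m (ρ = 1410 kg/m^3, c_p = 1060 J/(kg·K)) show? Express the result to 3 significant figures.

C_ocean = 2.59×10^8 J/(m²·K); C_land = 2.39×10^6 J/(m²·K).
A ∝ 1/C ⇒ A_land = A_ocean × C_ocean/C_land = 0.191 × 108 = 20.7 K.

20.7 K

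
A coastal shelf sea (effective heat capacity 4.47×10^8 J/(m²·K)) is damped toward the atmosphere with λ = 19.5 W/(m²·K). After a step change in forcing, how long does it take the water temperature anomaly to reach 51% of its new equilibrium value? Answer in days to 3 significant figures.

189 days

Areal heat capacity C = 4.47×10^8 J/(m²·K) (given).
τ = C / λ = 4.47×10^8 / 19.5 = 2.29×10^7 s.
Fraction reached: 1 − e^(−t/τ) = 0.51 ⇒ t = −τ ln(1 − 0.51) = τ × 0.713.
t = 1.64×10^7 s = 189 days.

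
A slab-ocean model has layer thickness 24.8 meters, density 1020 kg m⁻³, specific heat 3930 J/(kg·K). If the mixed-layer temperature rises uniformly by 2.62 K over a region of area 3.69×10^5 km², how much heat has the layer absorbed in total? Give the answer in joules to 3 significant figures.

9.61×10^19 J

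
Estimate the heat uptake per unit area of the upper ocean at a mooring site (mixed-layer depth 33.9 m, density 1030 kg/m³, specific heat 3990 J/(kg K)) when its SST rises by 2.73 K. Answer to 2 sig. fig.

3.8×10^8

Areal heat capacity C = ρ c_p D = 1030 × 3990 × 33.9 = 1.39×10^8 J m⁻² K⁻¹.
ΔQ = C ΔT = 1.39×10^8 × 2.73 = 3.80×10^8 J/m².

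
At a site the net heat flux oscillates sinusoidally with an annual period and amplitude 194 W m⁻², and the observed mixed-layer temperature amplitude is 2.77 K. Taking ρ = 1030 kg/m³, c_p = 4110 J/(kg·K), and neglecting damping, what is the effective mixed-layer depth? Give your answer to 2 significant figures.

83 m

ω = 2π / 3.15×10^7 s = 1.99×10^-7 s⁻¹.
Required C = F₀ / (A ω) = 194 / (2.77 × 1.99×10^-7) = 3.52×10^8 J/(m²·K).
D = C / (ρ c_p) = 3.52×10^8 / (1030 × 4110) = 83.0 m.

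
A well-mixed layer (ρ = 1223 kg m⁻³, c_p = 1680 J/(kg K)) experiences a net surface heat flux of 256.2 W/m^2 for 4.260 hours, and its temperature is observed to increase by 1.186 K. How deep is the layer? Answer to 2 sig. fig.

1.6 m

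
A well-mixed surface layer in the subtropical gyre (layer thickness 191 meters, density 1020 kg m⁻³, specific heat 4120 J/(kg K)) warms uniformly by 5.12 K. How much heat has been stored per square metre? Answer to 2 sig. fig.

Areal heat capacity C = ρ c_p D = 1020 × 4120 × 191 = 8.03×10^8 J m⁻² K⁻¹.
ΔQ = C ΔT = 8.03×10^8 × 5.12 = 4.11×10^9 J/m².

4.1×10^9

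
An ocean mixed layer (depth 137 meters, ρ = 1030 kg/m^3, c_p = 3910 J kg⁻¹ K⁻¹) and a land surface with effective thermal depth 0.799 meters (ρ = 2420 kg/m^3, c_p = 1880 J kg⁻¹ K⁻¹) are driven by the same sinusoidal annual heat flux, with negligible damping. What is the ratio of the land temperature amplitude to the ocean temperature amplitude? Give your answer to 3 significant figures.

152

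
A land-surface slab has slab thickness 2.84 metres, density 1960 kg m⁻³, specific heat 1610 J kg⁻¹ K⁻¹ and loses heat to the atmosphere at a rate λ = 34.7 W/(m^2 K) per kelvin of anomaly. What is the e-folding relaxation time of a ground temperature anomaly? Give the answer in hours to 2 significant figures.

72 hours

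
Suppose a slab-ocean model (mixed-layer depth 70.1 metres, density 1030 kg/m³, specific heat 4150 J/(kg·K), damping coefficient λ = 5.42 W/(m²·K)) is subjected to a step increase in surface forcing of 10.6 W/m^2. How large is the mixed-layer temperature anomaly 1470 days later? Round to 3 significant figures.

Areal heat capacity C = ρ c_p D = 1030 × 4150 × 70.1 = 3.00×10^8 J/(m^2 K).
τ = C / λ = 3.00×10^8 / 5.42 = 5.53×10^7 s.
Equilibrium anomaly ΔT_eq = F / λ = 10.6 / 5.42 = 1.96 K.
t = 1470 days = 1.27×10^8 s, so t/τ = 2.30.
ΔT(t) = ΔT_eq (1 − e^(−t/τ)) = 1.96 × (1 − e^−2.30) = 1.76 K.

1.76 K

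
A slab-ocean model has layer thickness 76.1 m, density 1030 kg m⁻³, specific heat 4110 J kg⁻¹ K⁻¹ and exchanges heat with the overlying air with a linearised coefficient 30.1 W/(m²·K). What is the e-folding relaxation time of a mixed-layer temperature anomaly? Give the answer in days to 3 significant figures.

Areal heat capacity C = ρ c_p D = 1030 × 4110 × 76.1 = 3.22×10^8 J/(m²·K).
Relaxation time τ = C / λ = 3.22×10^8 / 30.1 = 1.07×10^7 s.
In days: 1.07×10^7 s / (86400 s/day) = 124 days.

124 days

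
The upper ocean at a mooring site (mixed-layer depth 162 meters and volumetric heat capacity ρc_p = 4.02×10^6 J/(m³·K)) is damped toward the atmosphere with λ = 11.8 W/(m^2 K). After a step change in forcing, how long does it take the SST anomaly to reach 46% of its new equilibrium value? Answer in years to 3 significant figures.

Areal heat capacity C = ρc_p × D = 4.02×10^6 × 162 = 6.51×10^8 J/(m²·K).
τ = C / λ = 6.51×10^8 / 11.8 = 5.52×10^7 s.
Fraction reached: 1 − e^(−t/τ) = 0.46 ⇒ t = −τ ln(1 − 0.46) = τ × 0.616.
t = 3.40×10^7 s = 1.08 years.

1.08 years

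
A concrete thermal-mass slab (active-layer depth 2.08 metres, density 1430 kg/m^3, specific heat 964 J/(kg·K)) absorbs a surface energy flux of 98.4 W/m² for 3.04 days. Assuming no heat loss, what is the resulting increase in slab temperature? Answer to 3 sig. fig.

9.01 K

Areal heat capacity C = ρ c_p D = 1430 × 964 × 2.08 = 2.87×10^6 J m⁻² K⁻¹.
Net heat input Q = F Δt = 98.4 × (3.04 days × 86400 s/day) = 2.58×10^7 J/m².
ΔT = Q / C = 2.58×10^7 / 2.87×10^6 = 9.01 K.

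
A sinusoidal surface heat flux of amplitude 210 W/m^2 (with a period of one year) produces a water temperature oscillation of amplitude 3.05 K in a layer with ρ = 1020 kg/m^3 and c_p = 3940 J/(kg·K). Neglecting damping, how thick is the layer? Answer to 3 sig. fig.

ω = 2π / 3.15×10^7 s = 1.99×10^-7 s⁻¹.
Required C = F₀ / (A ω) = 210 / (3.05 × 1.99×10^-7) = 3.46×10^8 J/(m²·K).
D = C / (ρ c_p) = 3.46×10^8 / (1020 × 3940) = 86.0 m.

86.0 m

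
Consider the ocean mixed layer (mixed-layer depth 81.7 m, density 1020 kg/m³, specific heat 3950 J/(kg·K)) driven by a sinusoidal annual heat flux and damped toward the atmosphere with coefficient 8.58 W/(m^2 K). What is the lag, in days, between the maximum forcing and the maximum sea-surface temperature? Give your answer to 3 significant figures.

83.7 days

Areal heat capacity C = ρ c_p D = 1020 × 3950 × 81.7 = 3.29×10^8 J m⁻² K⁻¹.
ω = 2π / 3.15×10^7 s = 1.99×10^-7 s⁻¹.
Phase lag φ = arctan(Cω/λ) = arctan(65.6/8.58) = 1.44 rad.
Time lag = φ / ω = 1.44 / 1.99×10^-7 = 7.23×10^6 s = 83.7 days.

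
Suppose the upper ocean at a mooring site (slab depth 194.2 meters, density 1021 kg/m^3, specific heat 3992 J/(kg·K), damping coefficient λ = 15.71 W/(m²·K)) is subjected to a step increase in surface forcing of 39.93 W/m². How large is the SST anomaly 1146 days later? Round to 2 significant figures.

Areal heat capacity C = ρ c_p D = 1021 × 3992 × 194.2 = 7.92×10^8 J/(m^2 K).
τ = C / λ = 7.92×10^8 / 15.71 = 5.04×10^7 s.
Equilibrium anomaly ΔT_eq = F / λ = 39.93 / 15.71 = 2.54 K.
t = 1146 days = 9.90×10^7 s, so t/τ = 1.97.
ΔT(t) = ΔT_eq (1 − e^(−t/τ)) = 2.54 × (1 − e^−1.97) = 2.19 K.

2.2 K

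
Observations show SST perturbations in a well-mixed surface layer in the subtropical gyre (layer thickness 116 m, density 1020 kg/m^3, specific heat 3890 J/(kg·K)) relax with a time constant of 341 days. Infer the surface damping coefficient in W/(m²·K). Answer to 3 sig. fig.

Areal heat capacity C = ρ c_p D = 1020 × 3890 × 116 = 4.60×10^8 J/(m^2 K).
τ = 341 days = 2.95×10^7 s.
λ = C / τ = 4.60×10^8 / 2.95×10^7 = 15.6 W/(m²·K).

15.6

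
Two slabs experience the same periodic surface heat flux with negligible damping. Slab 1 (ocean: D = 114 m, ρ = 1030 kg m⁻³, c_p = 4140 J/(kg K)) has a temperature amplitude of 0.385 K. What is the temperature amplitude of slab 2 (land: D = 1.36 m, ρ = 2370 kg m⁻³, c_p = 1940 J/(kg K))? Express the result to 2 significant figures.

C_ocean = 4.86×10^8 J/(m²·K); C_land = 6.25×10^6 J/(m²·K).
A ∝ 1/C ⇒ A_land = A_ocean × C_ocean/C_land = 0.385 × 77.7 = 29.9 K.

30 K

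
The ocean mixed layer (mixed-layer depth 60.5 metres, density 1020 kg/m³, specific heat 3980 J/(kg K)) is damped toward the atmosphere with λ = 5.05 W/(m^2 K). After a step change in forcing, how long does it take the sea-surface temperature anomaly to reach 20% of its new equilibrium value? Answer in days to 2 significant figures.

Areal heat capacity C = ρ c_p D = 1020 × 3980 × 60.5 = 2.46×10^8 J m⁻² K⁻¹.
τ = C / λ = 2.46×10^8 / 5.05 = 4.86×10^7 s.
Fraction reached: 1 − e^(−t/τ) = 0.20 ⇒ t = −τ ln(1 − 0.20) = τ × 0.223.
t = 1.09×10^7 s = 126 days.

130 days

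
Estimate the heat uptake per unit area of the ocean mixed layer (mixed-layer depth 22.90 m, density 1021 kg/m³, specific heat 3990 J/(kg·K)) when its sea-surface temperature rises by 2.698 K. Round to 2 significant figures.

2.5×10^8

Areal heat capacity C = ρ c_p D = 1021 × 3990 × 22.90 = 9.33×10^7 J/(m^2 K).
ΔQ = C ΔT = 9.33×10^7 × 2.698 = 2.52×10^8 J/m².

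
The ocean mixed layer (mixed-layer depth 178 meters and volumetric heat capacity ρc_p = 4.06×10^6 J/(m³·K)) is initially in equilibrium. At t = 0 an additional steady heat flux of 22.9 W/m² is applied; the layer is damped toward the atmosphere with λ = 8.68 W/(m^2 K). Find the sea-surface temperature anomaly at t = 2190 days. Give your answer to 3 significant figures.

2.37 K

Areal heat capacity C = ρc_p × D = 4.06×10^6 × 178 = 7.23×10^8 J/(m²·K).
τ = C / λ = 7.23×10^8 / 8.68 = 8.33×10^7 s.
Equilibrium anomaly ΔT_eq = F / λ = 22.9 / 8.68 = 2.64 K.
t = 2190 days = 1.89×10^8 s, so t/τ = 2.27.
ΔT(t) = ΔT_eq (1 − e^(−t/τ)) = 2.64 × (1 − e^−2.27) = 2.37 K.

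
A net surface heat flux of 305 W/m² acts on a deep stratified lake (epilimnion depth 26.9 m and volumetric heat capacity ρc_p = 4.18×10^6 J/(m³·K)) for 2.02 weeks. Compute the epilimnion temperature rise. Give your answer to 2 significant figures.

Areal heat capacity C = ρc_p × D = 4.18×10^6 × 26.9 = 1.12×10^8 J/(m^2 K).
Net heat input Q = F Δt = 305 × (2.02 weeks × 6.048×10^5 s/week) = 3.73×10^8 J/m².
ΔT = Q / C = 3.73×10^8 / 1.12×10^8 = 3.31 K.

3.3 K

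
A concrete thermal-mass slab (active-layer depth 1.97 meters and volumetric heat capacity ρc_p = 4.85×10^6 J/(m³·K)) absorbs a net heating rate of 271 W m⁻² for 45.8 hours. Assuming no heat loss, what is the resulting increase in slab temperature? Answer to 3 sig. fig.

Areal heat capacity C = ρc_p × D = 4.85×10^6 × 1.97 = 9.55×10^6 J m⁻² K⁻¹.
Net heat input Q = F Δt = 271 × (45.8 hours × 3600 s/hour) = 4.47×10^7 J/m².
ΔT = Q / C = 4.47×10^7 / 9.55×10^6 = 4.68 K.

4.68 K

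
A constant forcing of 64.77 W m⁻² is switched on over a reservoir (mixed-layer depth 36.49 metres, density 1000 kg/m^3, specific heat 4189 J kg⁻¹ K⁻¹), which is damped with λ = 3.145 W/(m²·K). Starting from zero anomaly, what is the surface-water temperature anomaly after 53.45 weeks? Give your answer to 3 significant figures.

10.0 K

Areal heat capacity C = ρ c_p D = 1000 × 4189 × 36.49 = 1.53×10^8 J/(m^2 K).
τ = C / λ = 1.53×10^8 / 3.145 = 4.86×10^7 s.
Equilibrium anomaly ΔT_eq = F / λ = 64.77 / 3.145 = 20.6 K.
t = 53.45 weeks = 3.23×10^7 s, so t/τ = 0.665.
ΔT(t) = ΔT_eq (1 − e^(−t/τ)) = 20.6 × (1 − e^−0.665) = 10.0 K.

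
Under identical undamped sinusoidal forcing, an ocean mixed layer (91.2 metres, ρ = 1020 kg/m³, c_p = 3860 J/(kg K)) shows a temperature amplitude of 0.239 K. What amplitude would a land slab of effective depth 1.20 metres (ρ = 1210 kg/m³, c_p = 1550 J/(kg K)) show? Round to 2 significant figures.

C_ocean = 3.59×10^8 J/(m²·K); C_land = 2.25×10^6 J/(m²·K).
A ∝ 1/C ⇒ A_land = A_ocean × C_ocean/C_land = 0.239 × 160 = 38.1 K.

38 K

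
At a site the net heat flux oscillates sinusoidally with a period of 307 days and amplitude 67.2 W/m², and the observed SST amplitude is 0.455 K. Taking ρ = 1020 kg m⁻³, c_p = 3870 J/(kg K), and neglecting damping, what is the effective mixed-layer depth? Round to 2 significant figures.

ω = 2π / 2.65×10^7 s = 2.37×10^-7 s⁻¹.
Required C = F₀ / (A ω) = 67.2 / (0.455 × 2.37×10^-7) = 6.23×10^8 J/(m²·K).
D = C / (ρ c_p) = 6.23×10^8 / (1020 × 3870) = 158 m.

160 m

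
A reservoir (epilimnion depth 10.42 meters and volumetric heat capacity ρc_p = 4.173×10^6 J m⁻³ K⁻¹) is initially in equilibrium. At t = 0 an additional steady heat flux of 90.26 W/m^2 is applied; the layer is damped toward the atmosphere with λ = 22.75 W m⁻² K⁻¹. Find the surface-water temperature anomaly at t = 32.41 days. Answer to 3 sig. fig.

3.05 K

Areal heat capacity C = ρc_p × D = 4.173×10^6 × 10.42 = 4.35×10^7 J/(m^2 K).
τ = C / λ = 4.35×10^7 / 22.75 = 1.91×10^6 s.
Equilibrium anomaly ΔT_eq = F / λ = 90.26 / 22.75 = 3.97 K.
t = 32.41 days = 2.80×10^6 s, so t/τ = 1.47.
ΔT(t) = ΔT_eq (1 − e^(−t/τ)) = 3.97 × (1 − e^−1.47) = 3.05 K.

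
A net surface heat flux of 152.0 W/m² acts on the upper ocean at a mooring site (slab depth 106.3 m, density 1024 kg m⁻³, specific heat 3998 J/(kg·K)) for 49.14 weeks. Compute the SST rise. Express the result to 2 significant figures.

10 K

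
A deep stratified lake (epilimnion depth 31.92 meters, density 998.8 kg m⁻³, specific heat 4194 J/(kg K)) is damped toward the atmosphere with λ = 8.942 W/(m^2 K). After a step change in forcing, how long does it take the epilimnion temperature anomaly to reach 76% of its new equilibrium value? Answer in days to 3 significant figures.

Areal heat capacity C = ρ c_p D = 998.8 × 4194 × 31.92 = 1.34×10^8 J/(m^2 K).
τ = C / λ = 1.34×10^8 / 8.942 = 1.50×10^7 s.
Fraction reached: 1 − e^(−t/τ) = 0.76 ⇒ t = −τ ln(1 − 0.76) = τ × 1.43.
t = 2.13×10^7 s = 247 days.

247 days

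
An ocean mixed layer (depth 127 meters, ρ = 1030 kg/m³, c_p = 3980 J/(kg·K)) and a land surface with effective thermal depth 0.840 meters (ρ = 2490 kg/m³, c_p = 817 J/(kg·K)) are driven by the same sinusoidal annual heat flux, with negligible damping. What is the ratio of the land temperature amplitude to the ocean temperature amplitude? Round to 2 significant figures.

300

C_ocean = 1030 × 3980 × 127 = 5.21×10^8 J/(m²·K).
C_land = 2490 × 817 × 0.840 = 1.71×10^6 J/(m²·K).
Undamped amplitude ∝ 1/C, so A_land/A_ocean = C_ocean/C_land = 305.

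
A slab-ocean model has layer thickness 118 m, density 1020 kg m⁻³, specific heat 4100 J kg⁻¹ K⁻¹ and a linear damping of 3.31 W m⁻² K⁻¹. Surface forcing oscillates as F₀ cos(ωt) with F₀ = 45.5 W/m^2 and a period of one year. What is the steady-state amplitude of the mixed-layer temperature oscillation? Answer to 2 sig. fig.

0.46 K

Areal heat capacity C = ρ c_p D = 1020 × 4100 × 118 = 4.93×10^8 J/(m²·K).
Angular frequency ω = 2π / T = 2π / 3.15×10^7 s = 1.99×10^-7 s⁻¹.
√((Cω)² + λ²) = √((98.3)² + 3.31²) = 98.4 W/(m²·K).
Amplitude A = F₀ / √((Cω)²+λ²) = 45.5 / 98.4 = 0.463 K.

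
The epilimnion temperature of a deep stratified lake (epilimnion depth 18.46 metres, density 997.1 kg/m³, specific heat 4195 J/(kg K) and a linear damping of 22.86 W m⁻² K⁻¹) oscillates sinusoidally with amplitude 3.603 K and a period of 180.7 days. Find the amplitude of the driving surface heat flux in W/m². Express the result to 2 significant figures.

140

Areal heat capacity C = ρ c_p D = 997.1 × 4195 × 18.46 = 7.72×10^7 J/(m^2 K).
ω = 2π / 1.56×10^7 s = 4.02×10^-7 s⁻¹.
√((Cω)² + λ²) = √((31.1)² + 22.86²) = 38.6 W/(m²·K).
F₀ = A × √((Cω)²+λ²) = 3.603 × 38.6 = 139 W/m².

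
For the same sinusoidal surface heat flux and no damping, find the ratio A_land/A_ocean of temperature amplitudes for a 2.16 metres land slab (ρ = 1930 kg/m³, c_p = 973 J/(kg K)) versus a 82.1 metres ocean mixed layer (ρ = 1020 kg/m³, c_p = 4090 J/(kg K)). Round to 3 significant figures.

C_ocean = 1020 × 4090 × 82.1 = 3.43×10^8 J/(m²·K).
C_land = 1930 × 973 × 2.16 = 4.06×10^6 J/(m²·K).
Undamped amplitude ∝ 1/C, so A_land/A_ocean = C_ocean/C_land = 84.4.

84.4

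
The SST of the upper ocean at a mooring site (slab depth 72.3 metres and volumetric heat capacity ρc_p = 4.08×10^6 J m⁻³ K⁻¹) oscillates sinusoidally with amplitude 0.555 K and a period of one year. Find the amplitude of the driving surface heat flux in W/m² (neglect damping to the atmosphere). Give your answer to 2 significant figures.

33

Areal heat capacity C = ρc_p × D = 4.08×10^6 × 72.3 = 2.95×10^8 J/(m²·K).
ω = 2π / 3.15×10^7 s = 1.99×10^-7 s⁻¹.
Cω = 2.95×10^8 × 1.99×10^-7 = 58.8 W/(m²·K).
F₀ = A × Cω = 0.555 × 58.8 = 32.6 W/m².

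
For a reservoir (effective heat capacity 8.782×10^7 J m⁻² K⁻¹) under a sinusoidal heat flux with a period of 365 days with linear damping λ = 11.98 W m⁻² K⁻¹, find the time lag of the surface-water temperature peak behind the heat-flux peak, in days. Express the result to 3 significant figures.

Areal heat capacity C = 8.782×10^7 J m⁻² K⁻¹ (given).
ω = 2π / 3.15×10^7 s = 1.99×10^-7 s⁻¹.
Phase lag φ = arctan(Cω/λ) = arctan(17.5/11.98) = 0.970 rad.
Time lag = φ / ω = 0.970 / 1.99×10^-7 = 4.87×10^6 s = 56.4 days.

56.4 days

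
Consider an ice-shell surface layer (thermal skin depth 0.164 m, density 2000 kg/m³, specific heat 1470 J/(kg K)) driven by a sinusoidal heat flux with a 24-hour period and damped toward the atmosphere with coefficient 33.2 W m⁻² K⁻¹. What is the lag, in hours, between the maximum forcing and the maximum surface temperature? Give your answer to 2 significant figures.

Areal heat capacity C = ρ c_p D = 2000 × 1470 × 0.164 = 4.82×10^5 J m⁻² K⁻¹.
ω = 2π / 86400 s = 7.27×10^-5 s⁻¹.
Phase lag φ = arctan(Cω/λ) = arctan(35.1/33.2) = 0.813 rad.
Time lag = φ / ω = 0.813 / 7.27×10^-5 = 11200 s = 3.10 hours.

3.1 hours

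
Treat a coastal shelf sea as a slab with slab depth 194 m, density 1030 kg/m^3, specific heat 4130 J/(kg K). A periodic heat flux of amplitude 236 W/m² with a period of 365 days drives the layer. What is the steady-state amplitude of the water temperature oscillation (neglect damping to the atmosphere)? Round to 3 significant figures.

Areal heat capacity C = ρ c_p D = 1030 × 4130 × 194 = 8.25×10^8 J m⁻² K⁻¹.
Angular frequency ω = 2π / T = 2π / 3.15×10^7 s = 1.99×10^-7 s⁻¹.
Cω = 8.25×10^8 × 1.99×10^-7 = 164 W/(m²·K).
Amplitude A = F₀ / (Cω) = 236 / 164 = 1.44 K.

1.44 K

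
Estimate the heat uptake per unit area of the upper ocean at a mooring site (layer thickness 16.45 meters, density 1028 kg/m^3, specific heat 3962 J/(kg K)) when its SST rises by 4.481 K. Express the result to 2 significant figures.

3.0×10^8

Areal heat capacity C = ρ c_p D = 1028 × 3962 × 16.45 = 6.70×10^7 J m⁻² K⁻¹.
ΔQ = C ΔT = 6.70×10^7 × 4.481 = 3.00×10^8 J/m².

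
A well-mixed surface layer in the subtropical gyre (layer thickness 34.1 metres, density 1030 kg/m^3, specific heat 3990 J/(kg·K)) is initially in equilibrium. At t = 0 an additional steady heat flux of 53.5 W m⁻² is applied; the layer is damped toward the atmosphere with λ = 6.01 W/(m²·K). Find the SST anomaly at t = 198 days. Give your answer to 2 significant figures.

Areal heat capacity C = ρ c_p D = 1030 × 3990 × 34.1 = 1.40×10^8 J/(m²·K).
τ = C / λ = 1.40×10^8 / 6.01 = 2.33×10^7 s.
Equilibrium anomaly ΔT_eq = F / λ = 53.5 / 6.01 = 8.90 K.
t = 198 days = 1.71×10^7 s, so t/τ = 0.734.
ΔT(t) = ΔT_eq (1 − e^(−t/τ)) = 8.90 × (1 − e^−0.734) = 4.63 K.

4.6 K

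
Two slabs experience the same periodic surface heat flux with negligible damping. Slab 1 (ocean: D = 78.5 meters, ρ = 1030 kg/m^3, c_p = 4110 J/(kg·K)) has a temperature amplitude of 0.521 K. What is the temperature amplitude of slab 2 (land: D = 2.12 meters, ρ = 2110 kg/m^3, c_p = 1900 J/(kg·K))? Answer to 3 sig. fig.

C_ocean = 3.32×10^8 J/(m²·K); C_land = 8.50×10^6 J/(m²·K).
A ∝ 1/C ⇒ A_land = A_ocean × C_ocean/C_land = 0.521 × 39.1 = 20.4 K.

20.4 K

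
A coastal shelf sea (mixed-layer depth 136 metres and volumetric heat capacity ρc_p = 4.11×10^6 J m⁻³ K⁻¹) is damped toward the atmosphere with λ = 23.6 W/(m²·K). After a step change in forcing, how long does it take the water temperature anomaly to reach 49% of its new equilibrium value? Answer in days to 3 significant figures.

185 days

Areal heat capacity C = ρc_p × D = 4.11×10^6 × 136 = 5.59×10^8 J/(m²·K).
τ = C / λ = 5.59×10^8 / 23.6 = 2.37×10^7 s.
Fraction reached: 1 − e^(−t/τ) = 0.49 ⇒ t = −τ ln(1 − 0.49) = τ × 0.673.
t = 1.59×10^7 s = 185 days.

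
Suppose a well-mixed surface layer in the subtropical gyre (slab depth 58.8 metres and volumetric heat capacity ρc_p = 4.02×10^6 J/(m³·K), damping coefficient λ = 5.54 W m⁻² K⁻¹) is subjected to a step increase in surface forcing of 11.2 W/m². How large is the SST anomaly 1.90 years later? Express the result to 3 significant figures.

Areal heat capacity C = ρc_p × D = 4.02×10^6 × 58.8 = 2.36×10^8 J/(m^2 K).
τ = C / λ = 2.36×10^8 / 5.54 = 4.27×10^7 s.
Equilibrium anomaly ΔT_eq = F / λ = 11.2 / 5.54 = 2.02 K.
t = 1.90 years = 6.00×10^7 s, so t/τ = 1.41.
ΔT(t) = ΔT_eq (1 − e^(−t/τ)) = 2.02 × (1 − e^−1.41) = 1.53 K.

1.53 K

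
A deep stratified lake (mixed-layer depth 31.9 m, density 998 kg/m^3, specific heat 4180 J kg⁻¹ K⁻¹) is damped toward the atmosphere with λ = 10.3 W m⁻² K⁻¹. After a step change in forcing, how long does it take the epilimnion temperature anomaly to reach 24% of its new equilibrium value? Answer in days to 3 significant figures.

41.0 days

Areal heat capacity C = ρ c_p D = 998 × 4180 × 31.9 = 1.33×10^8 J/(m^2 K).
τ = C / λ = 1.33×10^8 / 10.3 = 1.29×10^7 s.
Fraction reached: 1 − e^(−t/τ) = 0.24 ⇒ t = −τ ln(1 − 0.24) = τ × 0.274.
t = 3.55×10^6 s = 41.0 days.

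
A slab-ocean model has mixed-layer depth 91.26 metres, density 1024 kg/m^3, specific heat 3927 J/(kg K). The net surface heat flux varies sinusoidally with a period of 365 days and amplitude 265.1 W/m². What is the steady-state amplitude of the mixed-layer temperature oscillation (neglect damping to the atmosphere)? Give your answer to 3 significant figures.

3.63 K

Areal heat capacity C = ρ c_p D = 1024 × 3927 × 91.26 = 3.67×10^8 J/(m^2 K).
Angular frequency ω = 2π / T = 2π / 3.15×10^7 s = 1.99×10^-7 s⁻¹.
Cω = 3.67×10^8 × 1.99×10^-7 = 73.1 W/(m²·K).
Amplitude A = F₀ / (Cω) = 265.1 / 73.1 = 3.63 K.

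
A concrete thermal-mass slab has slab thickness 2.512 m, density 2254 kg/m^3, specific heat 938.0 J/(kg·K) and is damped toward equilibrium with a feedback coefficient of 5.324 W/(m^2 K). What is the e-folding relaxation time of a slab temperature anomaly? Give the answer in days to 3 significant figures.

Areal heat capacity C = ρ c_p D = 2254 × 938.0 × 2.512 = 5.31×10^6 J m⁻² K⁻¹.
Relaxation time τ = C / λ = 5.31×10^6 / 5.324 = 9.98×10^5 s.
In days: 9.98×10^5 s / (86400 s/day) = 11.5 days.

11.5 days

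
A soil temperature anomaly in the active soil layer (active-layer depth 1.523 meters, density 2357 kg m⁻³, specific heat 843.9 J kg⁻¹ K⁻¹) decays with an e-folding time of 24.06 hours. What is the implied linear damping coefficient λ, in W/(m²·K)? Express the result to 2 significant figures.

35

Areal heat capacity C = ρ c_p D = 2357 × 843.9 × 1.523 = 3.03×10^6 J/(m²·K).
τ = 24.06 hours = 86600 s.
λ = C / τ = 3.03×10^6 / 86600 = 35.0 W/(m²·K).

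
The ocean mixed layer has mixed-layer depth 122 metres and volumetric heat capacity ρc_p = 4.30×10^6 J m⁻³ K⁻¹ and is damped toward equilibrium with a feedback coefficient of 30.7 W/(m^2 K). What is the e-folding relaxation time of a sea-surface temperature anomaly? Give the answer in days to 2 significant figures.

200 days

Areal heat capacity C = ρc_p × D = 4.30×10^6 × 122 = 5.25×10^8 J m⁻² K⁻¹.
Relaxation time τ = C / λ = 5.25×10^8 / 30.7 = 1.71×10^7 s.
In days: 1.71×10^7 s / (86400 s/day) = 198 days.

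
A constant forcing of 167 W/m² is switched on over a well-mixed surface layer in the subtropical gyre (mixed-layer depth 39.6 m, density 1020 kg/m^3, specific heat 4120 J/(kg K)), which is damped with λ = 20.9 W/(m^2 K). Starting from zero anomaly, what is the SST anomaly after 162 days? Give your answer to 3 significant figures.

Areal heat capacity C = ρ c_p D = 1020 × 4120 × 39.6 = 1.66×10^8 J/(m²·K).
τ = C / λ = 1.66×10^8 / 20.9 = 7.96×10^6 s.
Equilibrium anomaly ΔT_eq = F / λ = 167 / 20.9 = 7.99 K.
t = 162 days = 1.40×10^7 s, so t/τ = 1.76.
ΔT(t) = ΔT_eq (1 − e^(−t/τ)) = 7.99 × (1 − e^−1.76) = 6.61 K.

6.61 K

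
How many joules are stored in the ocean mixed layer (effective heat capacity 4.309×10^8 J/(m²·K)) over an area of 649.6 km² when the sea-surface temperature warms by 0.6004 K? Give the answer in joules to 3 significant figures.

1.68×10^17 J

Areal heat capacity C = 4.309×10^8 J/(m²·K) (given).
Heat per unit area: q = C ΔT = 4.31×10^8 × 0.6004 = 2.59×10^8 J/m².
Total heat: Q = q × A = 2.59×10^8 × (649.6 × 10⁶ m²) = 1.68×10^17 J.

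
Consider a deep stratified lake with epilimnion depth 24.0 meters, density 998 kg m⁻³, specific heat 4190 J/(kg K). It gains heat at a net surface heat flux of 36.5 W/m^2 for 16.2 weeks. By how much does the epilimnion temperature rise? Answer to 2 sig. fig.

Areal heat capacity C = ρ c_p D = 998 × 4190 × 24.0 = 1.00×10^8 J m⁻² K⁻¹.
Net heat input Q = F Δt = 36.5 × (16.2 weeks × 6.048×10^5 s/week) = 3.58×10^8 J/m².
ΔT = Q / C = 3.58×10^8 / 1.00×10^8 = 3.56 K.

3.6 K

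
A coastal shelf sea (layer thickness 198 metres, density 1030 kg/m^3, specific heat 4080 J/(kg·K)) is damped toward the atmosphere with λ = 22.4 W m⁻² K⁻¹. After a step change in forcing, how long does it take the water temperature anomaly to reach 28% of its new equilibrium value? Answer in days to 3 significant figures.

Areal heat capacity C = ρ c_p D = 1030 × 4080 × 198 = 8.32×10^8 J/(m²·K).
τ = C / λ = 8.32×10^8 / 22.4 = 3.71×10^7 s.
Fraction reached: 1 − e^(−t/τ) = 0.28 ⇒ t = −τ ln(1 − 0.28) = τ × 0.329.
t = 1.22×10^7 s = 141 days.

141 days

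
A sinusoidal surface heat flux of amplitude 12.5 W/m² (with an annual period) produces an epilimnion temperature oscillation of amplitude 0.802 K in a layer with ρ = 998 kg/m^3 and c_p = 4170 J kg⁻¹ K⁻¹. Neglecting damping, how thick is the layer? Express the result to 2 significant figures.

ω = 2π / 3.15×10^7 s = 1.99×10^-7 s⁻¹.
Required C = F₀ / (A ω) = 12.5 / (0.802 × 1.99×10^-7) = 7.82×10^7 J/(m²·K).
D = C / (ρ c_p) = 7.82×10^7 / (998 × 4170) = 18.8 m.

19 m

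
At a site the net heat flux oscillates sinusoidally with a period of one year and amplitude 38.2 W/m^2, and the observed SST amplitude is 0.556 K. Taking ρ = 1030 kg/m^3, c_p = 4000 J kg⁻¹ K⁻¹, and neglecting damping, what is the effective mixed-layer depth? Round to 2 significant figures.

ω = 2π / 3.15×10^7 s = 1.99×10^-7 s⁻¹.
Required C = F₀ / (A ω) = 38.2 / (0.556 × 1.99×10^-7) = 3.45×10^8 J/(m²·K).
D = C / (ρ c_p) = 3.45×10^8 / (1030 × 4000) = 83.7 m.

84 m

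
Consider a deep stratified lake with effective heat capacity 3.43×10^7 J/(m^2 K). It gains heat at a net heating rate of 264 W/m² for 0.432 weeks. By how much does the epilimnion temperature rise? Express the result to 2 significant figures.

2.0 K

Areal heat capacity C = 3.43×10^7 J/(m^2 K) (given).
Net heat input Q = F Δt = 264 × (0.432 weeks × 6.048×10^5 s/week) = 6.90×10^7 J/m².
ΔT = Q / C = 6.90×10^7 / 3.43×10^7 = 2.01 K.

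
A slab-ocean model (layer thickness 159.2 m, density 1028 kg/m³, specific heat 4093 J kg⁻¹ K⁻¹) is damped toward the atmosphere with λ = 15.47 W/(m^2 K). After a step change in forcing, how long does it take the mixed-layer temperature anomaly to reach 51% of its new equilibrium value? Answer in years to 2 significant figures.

Areal heat capacity C = ρ c_p D = 1028 × 4093 × 159.2 = 6.70×10^8 J m⁻² K⁻¹.
τ = C / λ = 6.70×10^8 / 15.47 = 4.33×10^7 s.
Fraction reached: 1 − e^(−t/τ) = 0.51 ⇒ t = −τ ln(1 − 0.51) = τ × 0.713.
t = 3.09×10^7 s = 0.979 years.

0.98 years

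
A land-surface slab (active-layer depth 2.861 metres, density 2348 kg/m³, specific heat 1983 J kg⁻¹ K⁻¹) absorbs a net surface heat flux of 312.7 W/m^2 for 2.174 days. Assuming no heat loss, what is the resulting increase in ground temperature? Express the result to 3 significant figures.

4.41 K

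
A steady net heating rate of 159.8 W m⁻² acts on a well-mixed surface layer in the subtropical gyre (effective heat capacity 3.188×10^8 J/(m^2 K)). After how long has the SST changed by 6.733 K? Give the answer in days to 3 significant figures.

Areal heat capacity C = 3.188×10^8 J/(m^2 K) (given).
Time required: Δt = C ΔT / F = 3.19×10^8 × 6.733 / 159.8 = 1.34×10^7 s.
In days: 1.34×10^7 s / (86400 s/day) = 155 days.

155 days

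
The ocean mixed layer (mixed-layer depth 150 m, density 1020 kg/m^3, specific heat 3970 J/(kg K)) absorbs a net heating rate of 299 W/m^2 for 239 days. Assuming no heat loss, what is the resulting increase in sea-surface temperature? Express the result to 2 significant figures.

10 K

Areal heat capacity C = ρ c_p D = 1020 × 3970 × 150 = 6.07×10^8 J/(m^2 K).
Net heat input Q = F Δt = 299 × (239 days × 86400 s/day) = 6.17×10^9 J/m².
ΔT = Q / C = 6.17×10^9 / 6.07×10^8 = 10.2 K.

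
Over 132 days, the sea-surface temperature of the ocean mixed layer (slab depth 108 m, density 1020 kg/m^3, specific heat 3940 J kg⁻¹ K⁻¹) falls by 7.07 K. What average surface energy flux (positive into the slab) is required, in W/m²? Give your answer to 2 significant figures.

-270

Areal heat capacity C = ρ c_p D = 1020 × 3940 × 108 = 4.34×10^8 J/(m²·K).
Required heat per unit area: Q = C ΔT = 4.34×10^8 × -7.07 = -3.07×10^9 J/m².
Flux F = Q / Δt = -3.07×10^9 / 1.14×10^7 s = -269 W/m².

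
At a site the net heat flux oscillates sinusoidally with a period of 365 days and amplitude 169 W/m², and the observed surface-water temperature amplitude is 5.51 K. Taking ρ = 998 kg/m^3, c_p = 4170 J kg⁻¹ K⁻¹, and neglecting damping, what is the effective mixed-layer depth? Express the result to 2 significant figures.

ω = 2π / 3.15×10^7 s = 1.99×10^-7 s⁻¹.
Required C = F₀ / (A ω) = 169 / (5.51 × 1.99×10^-7) = 1.54×10^8 J/(m²·K).
D = C / (ρ c_p) = 1.54×10^8 / (998 × 4170) = 37.0 m.

37 m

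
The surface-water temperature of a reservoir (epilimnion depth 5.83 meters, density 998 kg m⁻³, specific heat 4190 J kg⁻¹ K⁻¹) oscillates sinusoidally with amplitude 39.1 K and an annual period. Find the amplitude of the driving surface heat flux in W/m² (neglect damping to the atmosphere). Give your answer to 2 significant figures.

Areal heat capacity C = ρ c_p D = 998 × 4190 × 5.83 = 2.44×10^7 J/(m^2 K).
ω = 2π / 3.15×10^7 s = 1.99×10^-7 s⁻¹.
Cω = 2.44×10^7 × 1.99×10^-7 = 4.86 W/(m²·K).
F₀ = A × Cω = 39.1 × 4.86 = 190 W/m².

190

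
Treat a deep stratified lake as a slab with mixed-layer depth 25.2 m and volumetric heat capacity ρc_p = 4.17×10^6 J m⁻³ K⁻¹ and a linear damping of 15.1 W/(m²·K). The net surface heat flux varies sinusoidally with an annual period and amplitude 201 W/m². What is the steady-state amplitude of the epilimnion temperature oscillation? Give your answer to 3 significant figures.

Areal heat capacity C = ρc_p × D = 4.17×10^6 × 25.2 = 1.05×10^8 J/(m²·K).
Angular frequency ω = 2π / T = 2π / 3.15×10^7 s = 1.99×10^-7 s⁻¹.
√((Cω)² + λ²) = √((20.9)² + 15.1²) = 25.8 W/(m²·K).
Amplitude A = F₀ / √((Cω)²+λ²) = 201 / 25.8 = 7.79 K.

7.79 K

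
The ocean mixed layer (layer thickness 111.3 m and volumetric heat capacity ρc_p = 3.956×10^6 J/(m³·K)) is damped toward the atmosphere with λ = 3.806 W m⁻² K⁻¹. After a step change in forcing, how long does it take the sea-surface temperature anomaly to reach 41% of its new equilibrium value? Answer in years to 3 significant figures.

Areal heat capacity C = ρc_p × D = 3.956×10^6 × 111.3 = 4.40×10^8 J/(m²·K).
τ = C / λ = 4.40×10^8 / 3.806 = 1.16×10^8 s.
Fraction reached: 1 − e^(−t/τ) = 0.41 ⇒ t = −τ ln(1 − 0.41) = τ × 0.528.
t = 6.10×10^7 s = 1.93 years.

1.93 years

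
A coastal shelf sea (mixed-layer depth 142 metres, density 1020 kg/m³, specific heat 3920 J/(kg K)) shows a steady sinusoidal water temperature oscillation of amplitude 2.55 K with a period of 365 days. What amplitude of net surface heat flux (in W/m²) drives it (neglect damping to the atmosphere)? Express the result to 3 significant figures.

288

Areal heat capacity C = ρ c_p D = 1020 × 3920 × 142 = 5.68×10^8 J m⁻² K⁻¹.
ω = 2π / 3.15×10^7 s = 1.99×10^-7 s⁻¹.
Cω = 5.68×10^8 × 1.99×10^-7 = 113 W/(m²·K).
F₀ = A × Cω = 2.55 × 113 = 288 W/m².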